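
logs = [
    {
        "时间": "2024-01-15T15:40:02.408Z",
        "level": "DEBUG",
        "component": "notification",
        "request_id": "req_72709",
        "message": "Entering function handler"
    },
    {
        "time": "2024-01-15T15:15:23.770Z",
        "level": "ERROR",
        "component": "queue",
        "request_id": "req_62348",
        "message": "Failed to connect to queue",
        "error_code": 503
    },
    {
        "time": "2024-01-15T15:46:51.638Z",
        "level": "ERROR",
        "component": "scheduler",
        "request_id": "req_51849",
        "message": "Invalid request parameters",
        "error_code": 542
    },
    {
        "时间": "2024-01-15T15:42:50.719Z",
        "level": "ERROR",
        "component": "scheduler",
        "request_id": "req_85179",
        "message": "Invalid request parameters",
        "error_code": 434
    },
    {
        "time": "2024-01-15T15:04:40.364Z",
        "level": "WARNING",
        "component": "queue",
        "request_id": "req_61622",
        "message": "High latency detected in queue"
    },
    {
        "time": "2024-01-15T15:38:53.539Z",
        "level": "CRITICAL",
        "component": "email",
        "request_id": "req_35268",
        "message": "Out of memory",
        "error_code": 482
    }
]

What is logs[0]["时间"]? "2024-01-15T15:40:02.408Z"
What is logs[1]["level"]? "ERROR"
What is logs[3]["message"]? "Invalid request parameters"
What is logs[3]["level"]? "ERROR"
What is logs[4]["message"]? "High latency detected in queue"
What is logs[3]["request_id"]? "req_85179"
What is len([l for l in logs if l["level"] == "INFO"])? 0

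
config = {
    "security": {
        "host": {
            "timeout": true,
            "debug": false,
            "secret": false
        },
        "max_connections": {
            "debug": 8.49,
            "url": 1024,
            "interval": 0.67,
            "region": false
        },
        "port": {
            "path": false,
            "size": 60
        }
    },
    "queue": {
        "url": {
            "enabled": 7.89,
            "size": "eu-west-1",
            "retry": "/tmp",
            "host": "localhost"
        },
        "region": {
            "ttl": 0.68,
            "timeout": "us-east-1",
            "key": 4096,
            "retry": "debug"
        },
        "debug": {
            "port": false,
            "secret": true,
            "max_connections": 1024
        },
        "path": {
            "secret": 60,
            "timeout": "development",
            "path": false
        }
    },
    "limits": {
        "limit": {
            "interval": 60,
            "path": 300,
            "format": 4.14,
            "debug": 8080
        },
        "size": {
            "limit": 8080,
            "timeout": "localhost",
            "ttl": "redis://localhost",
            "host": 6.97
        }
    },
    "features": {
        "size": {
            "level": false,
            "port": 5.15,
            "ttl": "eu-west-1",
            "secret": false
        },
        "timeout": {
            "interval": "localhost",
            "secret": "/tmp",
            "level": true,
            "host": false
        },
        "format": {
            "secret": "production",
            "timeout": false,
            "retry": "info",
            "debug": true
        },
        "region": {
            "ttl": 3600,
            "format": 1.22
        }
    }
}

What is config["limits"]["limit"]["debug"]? 8080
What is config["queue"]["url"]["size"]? "eu-west-1"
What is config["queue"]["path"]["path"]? False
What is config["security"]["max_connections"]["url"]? 1024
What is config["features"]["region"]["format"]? 1.22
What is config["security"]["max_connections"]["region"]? False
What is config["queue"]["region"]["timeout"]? "us-east-1"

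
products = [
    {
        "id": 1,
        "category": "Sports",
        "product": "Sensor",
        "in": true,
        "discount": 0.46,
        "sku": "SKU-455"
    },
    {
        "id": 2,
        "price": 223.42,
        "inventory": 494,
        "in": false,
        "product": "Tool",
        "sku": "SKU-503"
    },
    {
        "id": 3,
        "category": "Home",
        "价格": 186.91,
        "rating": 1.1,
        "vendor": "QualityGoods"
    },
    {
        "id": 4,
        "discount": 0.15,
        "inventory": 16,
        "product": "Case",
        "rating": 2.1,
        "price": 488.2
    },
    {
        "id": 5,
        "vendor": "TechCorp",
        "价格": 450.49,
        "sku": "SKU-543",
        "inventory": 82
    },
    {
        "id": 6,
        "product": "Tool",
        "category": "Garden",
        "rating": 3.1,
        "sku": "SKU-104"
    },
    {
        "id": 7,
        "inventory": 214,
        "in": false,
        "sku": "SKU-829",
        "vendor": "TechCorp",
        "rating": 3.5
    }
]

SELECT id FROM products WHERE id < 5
[1, 2, 3, 4]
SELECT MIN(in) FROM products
False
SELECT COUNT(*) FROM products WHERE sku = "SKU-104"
1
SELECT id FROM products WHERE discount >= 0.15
[1, 4]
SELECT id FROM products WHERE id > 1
[2, 3, 4, 5, 6, 7]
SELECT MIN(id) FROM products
1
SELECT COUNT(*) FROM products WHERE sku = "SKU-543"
1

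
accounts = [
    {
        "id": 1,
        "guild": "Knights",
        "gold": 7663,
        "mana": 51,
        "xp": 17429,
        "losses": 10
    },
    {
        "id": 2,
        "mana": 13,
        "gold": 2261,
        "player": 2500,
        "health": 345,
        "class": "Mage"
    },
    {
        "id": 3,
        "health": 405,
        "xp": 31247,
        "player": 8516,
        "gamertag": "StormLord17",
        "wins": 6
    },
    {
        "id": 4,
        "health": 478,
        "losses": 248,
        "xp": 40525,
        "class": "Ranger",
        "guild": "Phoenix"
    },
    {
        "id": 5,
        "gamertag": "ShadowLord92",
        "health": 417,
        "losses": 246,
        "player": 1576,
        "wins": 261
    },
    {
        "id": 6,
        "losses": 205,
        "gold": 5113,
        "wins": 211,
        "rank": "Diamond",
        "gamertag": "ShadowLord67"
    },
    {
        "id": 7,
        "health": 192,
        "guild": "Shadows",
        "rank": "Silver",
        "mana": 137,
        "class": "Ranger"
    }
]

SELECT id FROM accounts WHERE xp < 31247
[1]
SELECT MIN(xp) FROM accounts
17429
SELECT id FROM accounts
[1, 2, 3, 4, 5, 6, 7]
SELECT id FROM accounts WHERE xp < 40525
[1, 3]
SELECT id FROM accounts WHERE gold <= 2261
[2]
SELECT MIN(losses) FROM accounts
10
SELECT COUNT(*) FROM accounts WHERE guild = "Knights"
1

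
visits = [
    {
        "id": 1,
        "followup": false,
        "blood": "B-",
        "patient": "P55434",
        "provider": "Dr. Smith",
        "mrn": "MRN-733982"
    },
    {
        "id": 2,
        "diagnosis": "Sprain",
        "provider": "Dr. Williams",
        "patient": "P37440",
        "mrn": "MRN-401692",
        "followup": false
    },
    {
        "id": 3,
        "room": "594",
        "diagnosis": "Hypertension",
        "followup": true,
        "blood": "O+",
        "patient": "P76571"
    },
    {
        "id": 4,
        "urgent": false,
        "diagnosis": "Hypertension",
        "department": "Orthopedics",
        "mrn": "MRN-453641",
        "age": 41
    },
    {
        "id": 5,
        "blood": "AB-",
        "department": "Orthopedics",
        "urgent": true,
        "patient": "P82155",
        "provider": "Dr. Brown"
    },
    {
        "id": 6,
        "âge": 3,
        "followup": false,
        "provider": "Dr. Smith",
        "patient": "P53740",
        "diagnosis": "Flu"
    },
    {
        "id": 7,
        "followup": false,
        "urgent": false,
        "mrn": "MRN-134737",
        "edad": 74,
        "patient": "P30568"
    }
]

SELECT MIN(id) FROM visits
1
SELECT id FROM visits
[1, 2, 3, 4, 5, 6, 7]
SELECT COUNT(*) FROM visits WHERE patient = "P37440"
1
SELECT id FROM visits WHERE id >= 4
[4, 5, 6, 7]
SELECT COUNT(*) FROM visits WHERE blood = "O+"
1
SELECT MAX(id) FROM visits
7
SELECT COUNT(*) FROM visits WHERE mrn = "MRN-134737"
1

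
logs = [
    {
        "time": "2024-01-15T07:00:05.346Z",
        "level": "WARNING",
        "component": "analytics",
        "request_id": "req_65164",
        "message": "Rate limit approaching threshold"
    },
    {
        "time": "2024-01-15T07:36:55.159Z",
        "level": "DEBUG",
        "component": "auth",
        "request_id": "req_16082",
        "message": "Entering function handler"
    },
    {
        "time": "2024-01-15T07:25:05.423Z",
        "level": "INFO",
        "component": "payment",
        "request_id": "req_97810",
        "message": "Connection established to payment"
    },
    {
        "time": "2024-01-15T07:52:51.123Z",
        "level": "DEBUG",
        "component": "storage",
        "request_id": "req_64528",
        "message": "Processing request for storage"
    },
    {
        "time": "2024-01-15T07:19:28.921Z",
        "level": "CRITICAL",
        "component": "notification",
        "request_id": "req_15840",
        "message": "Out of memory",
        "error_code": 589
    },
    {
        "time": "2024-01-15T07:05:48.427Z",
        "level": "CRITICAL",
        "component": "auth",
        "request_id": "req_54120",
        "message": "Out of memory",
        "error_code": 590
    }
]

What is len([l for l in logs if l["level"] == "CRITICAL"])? 2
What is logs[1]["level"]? "DEBUG"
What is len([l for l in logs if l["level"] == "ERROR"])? 0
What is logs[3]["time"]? "2024-01-15T07:52:51.123Z"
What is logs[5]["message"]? "Out of memory"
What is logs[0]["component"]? "analytics"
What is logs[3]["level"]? "DEBUG"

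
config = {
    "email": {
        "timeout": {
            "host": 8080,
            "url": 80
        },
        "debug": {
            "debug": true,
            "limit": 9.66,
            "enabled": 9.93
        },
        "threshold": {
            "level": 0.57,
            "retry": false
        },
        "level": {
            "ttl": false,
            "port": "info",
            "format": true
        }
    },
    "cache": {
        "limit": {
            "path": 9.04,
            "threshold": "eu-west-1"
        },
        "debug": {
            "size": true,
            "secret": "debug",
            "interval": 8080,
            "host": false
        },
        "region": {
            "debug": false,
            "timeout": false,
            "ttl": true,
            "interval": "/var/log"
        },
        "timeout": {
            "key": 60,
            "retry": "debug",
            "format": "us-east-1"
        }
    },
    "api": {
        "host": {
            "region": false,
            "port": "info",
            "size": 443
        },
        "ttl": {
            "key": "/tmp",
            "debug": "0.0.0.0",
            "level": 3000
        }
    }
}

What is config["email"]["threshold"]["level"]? 0.57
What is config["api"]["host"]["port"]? "info"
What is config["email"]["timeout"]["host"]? 8080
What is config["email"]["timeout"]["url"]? 80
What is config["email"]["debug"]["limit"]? 9.66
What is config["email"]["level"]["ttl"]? False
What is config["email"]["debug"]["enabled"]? 9.93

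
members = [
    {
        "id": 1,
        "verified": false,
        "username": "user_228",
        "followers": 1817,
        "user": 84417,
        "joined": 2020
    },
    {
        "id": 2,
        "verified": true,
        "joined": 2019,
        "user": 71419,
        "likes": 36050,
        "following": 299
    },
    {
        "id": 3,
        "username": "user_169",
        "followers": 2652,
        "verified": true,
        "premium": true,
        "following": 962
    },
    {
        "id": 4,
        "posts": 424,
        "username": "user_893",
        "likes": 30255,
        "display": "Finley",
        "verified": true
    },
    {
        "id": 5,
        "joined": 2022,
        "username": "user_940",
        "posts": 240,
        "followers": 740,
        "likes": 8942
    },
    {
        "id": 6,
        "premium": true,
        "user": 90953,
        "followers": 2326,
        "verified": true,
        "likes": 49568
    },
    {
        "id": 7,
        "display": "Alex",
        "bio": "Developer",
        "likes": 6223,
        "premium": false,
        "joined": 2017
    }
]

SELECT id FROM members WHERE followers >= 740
[1, 3, 5, 6]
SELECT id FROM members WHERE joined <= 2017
[7]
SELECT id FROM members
[1, 2, 3, 4, 5, 6, 7]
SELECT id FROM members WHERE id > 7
[]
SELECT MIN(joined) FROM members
2017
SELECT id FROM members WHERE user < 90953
[1, 2]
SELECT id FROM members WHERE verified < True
[1]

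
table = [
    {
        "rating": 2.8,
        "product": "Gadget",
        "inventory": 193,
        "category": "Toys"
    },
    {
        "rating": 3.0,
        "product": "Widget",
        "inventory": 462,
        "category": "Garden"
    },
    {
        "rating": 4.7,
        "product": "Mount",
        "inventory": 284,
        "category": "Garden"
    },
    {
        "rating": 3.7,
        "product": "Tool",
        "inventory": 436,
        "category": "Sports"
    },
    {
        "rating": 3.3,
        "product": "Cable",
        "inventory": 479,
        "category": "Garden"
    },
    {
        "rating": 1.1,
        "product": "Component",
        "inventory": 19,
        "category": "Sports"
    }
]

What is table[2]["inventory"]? 284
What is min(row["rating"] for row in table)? 1.1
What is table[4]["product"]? "Cable"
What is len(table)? 6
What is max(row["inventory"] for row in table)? 479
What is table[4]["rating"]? 3.3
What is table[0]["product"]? "Gadget"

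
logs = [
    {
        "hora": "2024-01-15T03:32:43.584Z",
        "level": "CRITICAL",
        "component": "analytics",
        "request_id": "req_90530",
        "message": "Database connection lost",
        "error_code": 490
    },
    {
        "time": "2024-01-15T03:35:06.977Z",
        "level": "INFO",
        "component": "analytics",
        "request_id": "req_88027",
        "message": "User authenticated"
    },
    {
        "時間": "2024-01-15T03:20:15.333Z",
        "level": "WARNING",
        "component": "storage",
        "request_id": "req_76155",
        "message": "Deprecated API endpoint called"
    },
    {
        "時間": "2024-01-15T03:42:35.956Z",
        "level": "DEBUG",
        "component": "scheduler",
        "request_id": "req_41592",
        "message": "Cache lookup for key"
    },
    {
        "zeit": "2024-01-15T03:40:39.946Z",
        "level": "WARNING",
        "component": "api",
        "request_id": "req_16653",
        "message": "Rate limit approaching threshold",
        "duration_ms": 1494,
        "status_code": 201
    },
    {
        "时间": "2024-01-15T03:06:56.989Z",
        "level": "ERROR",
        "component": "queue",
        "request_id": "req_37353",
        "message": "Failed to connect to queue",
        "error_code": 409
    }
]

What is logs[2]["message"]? "Deprecated API endpoint called"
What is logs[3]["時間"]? "2024-01-15T03:42:35.956Z"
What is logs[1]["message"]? "User authenticated"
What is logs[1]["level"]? "INFO"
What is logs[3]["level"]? "DEBUG"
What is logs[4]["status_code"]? 201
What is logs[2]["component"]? "storage"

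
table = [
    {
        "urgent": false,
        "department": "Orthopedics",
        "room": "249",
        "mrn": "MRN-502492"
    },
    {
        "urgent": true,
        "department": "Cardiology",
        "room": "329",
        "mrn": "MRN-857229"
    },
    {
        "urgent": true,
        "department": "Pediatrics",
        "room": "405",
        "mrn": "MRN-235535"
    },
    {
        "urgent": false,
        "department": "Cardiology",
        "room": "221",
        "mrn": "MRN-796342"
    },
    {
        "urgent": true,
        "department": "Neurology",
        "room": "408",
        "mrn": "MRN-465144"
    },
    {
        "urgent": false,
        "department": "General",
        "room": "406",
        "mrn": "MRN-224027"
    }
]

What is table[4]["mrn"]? "MRN-465144"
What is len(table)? 6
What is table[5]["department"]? "General"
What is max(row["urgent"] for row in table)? True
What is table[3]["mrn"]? "MRN-796342"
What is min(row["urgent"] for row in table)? False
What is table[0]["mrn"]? "MRN-502492"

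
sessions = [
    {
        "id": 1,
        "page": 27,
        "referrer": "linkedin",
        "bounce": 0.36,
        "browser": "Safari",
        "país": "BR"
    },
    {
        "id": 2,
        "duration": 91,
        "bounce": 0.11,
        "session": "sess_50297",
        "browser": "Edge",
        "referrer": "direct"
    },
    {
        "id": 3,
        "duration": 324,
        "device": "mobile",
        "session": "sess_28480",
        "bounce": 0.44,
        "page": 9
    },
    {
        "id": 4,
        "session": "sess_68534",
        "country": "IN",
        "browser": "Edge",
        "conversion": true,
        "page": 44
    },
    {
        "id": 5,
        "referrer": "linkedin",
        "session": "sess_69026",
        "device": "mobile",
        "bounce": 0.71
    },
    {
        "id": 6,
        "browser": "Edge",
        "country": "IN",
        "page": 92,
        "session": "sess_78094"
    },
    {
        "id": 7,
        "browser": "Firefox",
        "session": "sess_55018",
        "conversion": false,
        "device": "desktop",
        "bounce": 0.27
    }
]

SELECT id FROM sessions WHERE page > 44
[6]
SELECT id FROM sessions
[1, 2, 3, 4, 5, 6, 7]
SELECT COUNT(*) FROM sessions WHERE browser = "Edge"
3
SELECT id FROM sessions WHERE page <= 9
[3]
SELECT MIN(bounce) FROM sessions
0.11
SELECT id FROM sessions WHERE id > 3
[4, 5, 6, 7]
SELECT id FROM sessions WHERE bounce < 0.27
[2]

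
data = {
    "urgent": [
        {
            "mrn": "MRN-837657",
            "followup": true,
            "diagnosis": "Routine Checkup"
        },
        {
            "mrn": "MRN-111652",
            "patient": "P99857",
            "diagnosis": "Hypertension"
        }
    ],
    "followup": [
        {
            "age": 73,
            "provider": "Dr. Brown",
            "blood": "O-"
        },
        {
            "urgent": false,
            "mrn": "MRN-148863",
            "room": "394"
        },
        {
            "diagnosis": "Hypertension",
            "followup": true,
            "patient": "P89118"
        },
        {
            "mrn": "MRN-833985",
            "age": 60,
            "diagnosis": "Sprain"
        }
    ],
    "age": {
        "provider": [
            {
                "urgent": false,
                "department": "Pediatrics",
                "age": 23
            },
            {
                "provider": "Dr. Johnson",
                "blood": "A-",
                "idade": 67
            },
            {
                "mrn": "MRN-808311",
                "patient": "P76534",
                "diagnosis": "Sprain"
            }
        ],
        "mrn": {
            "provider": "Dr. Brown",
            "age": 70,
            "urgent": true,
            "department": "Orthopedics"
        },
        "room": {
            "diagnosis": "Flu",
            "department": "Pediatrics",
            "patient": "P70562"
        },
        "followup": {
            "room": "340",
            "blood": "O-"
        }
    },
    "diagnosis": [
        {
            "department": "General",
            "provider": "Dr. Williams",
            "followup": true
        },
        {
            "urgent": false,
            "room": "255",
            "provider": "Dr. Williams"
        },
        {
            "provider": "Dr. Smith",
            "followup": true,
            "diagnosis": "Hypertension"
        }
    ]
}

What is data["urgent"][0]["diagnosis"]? "Routine Checkup"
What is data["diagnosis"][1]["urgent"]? False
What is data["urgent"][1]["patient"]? "P99857"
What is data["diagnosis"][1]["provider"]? "Dr. Williams"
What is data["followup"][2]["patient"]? "P89118"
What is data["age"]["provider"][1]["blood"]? "A-"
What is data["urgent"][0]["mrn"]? "MRN-837657"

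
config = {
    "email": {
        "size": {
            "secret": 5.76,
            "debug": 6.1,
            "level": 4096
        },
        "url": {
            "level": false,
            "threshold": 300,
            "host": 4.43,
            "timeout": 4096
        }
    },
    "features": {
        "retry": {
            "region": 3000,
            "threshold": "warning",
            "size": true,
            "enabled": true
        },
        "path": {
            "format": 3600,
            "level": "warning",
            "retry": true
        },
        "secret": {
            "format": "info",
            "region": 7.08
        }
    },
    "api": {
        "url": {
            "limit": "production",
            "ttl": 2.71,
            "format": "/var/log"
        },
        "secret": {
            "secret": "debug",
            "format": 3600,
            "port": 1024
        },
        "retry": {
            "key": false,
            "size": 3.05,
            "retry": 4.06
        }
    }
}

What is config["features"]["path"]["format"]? 3600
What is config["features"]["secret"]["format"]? "info"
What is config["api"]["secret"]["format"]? 3600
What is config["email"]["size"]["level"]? 4096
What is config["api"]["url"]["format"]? "/var/log"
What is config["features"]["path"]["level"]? "warning"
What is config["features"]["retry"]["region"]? 3000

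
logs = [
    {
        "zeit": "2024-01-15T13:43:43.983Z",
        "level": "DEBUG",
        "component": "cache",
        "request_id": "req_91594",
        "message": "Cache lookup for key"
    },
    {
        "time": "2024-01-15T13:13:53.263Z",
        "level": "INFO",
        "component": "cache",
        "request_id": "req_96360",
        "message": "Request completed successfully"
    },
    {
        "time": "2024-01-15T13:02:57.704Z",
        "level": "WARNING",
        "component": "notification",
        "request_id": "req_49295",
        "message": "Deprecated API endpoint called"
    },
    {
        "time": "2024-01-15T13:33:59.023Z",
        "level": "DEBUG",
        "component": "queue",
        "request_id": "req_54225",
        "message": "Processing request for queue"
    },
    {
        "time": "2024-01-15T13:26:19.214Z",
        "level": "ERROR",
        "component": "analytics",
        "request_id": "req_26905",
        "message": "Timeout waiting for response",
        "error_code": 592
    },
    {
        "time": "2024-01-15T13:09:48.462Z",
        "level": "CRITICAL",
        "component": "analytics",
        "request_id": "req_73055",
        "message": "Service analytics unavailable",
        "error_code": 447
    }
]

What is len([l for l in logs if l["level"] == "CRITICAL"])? 1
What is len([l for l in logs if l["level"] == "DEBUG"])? 2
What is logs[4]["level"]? "ERROR"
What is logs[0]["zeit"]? "2024-01-15T13:43:43.983Z"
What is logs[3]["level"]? "DEBUG"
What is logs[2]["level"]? "WARNING"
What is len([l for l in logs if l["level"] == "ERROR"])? 1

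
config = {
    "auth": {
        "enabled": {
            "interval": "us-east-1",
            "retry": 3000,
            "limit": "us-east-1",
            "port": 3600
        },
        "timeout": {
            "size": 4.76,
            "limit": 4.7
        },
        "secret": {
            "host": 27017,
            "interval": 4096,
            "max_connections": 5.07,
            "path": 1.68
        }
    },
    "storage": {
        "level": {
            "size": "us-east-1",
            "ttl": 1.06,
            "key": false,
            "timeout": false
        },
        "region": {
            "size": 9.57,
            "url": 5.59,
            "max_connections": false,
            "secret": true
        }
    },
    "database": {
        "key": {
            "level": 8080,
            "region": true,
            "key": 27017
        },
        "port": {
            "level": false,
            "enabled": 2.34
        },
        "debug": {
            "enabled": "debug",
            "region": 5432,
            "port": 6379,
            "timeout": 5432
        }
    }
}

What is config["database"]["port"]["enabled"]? 2.34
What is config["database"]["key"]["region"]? True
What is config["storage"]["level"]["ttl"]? 1.06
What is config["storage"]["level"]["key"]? False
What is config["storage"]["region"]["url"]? 5.59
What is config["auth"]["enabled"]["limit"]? "us-east-1"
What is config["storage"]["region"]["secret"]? True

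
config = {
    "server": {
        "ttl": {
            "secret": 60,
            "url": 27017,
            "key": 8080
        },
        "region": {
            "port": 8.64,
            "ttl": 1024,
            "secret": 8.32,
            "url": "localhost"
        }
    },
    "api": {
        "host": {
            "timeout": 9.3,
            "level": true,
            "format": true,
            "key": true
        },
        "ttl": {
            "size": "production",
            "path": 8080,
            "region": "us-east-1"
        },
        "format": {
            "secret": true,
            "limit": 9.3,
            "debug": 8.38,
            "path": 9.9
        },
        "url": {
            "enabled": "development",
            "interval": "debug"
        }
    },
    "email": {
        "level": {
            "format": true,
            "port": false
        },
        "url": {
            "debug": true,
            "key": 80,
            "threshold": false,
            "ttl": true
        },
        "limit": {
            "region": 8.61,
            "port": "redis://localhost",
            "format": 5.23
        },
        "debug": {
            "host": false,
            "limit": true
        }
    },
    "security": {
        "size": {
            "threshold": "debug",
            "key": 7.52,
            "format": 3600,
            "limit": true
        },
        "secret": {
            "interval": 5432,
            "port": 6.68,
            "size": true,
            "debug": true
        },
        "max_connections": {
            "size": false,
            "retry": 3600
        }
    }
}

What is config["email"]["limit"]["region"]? 8.61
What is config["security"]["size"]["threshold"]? "debug"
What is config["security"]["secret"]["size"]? True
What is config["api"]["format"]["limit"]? 9.3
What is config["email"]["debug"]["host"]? False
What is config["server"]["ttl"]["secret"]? 60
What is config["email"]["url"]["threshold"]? False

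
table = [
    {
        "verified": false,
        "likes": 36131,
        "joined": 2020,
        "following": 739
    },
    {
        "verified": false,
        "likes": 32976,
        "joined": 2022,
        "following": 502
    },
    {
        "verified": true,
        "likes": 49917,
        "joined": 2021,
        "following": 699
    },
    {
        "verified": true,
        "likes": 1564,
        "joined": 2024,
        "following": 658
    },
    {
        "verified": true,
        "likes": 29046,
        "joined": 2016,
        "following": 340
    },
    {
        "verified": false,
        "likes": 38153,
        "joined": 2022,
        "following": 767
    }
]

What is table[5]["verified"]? False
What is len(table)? 6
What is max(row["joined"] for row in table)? 2024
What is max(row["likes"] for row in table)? 49917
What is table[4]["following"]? 340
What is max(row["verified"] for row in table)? True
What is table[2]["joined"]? 2021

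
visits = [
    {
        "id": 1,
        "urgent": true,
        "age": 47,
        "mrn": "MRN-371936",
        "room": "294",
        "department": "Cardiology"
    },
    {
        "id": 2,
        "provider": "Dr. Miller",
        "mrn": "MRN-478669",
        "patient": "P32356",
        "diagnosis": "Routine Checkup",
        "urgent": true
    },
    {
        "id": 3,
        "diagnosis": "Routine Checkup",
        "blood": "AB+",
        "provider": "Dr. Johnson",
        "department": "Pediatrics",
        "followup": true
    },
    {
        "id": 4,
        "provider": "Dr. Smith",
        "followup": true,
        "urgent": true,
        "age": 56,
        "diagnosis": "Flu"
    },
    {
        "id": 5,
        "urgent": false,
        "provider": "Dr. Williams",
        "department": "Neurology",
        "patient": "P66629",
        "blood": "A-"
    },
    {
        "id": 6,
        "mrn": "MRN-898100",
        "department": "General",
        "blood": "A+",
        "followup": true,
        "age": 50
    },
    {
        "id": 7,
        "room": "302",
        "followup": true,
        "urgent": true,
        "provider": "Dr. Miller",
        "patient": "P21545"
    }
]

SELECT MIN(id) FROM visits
1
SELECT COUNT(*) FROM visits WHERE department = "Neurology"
1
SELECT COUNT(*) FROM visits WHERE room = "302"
1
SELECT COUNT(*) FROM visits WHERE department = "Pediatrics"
1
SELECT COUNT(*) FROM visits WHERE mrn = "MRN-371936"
1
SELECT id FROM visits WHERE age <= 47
[1]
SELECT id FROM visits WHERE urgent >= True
[1, 2, 4, 7]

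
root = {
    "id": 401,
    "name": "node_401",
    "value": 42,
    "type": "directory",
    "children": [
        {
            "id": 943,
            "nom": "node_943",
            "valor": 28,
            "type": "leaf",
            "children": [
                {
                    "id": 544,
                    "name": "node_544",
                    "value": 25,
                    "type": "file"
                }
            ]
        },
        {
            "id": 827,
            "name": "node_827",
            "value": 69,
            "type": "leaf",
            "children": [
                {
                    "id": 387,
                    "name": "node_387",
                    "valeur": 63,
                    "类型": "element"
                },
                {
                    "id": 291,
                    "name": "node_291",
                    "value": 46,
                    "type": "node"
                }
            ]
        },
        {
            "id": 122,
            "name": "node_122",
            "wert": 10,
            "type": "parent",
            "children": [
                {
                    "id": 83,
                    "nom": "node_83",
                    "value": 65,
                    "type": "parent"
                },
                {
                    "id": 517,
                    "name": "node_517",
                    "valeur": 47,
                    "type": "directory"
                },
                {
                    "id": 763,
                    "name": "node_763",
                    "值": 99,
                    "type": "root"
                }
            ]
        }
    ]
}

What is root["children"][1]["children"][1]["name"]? "node_291"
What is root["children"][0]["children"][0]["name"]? "node_544"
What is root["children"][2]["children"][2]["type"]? "root"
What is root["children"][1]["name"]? "node_827"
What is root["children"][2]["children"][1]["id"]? 517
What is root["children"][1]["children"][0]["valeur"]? 63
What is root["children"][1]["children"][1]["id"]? 291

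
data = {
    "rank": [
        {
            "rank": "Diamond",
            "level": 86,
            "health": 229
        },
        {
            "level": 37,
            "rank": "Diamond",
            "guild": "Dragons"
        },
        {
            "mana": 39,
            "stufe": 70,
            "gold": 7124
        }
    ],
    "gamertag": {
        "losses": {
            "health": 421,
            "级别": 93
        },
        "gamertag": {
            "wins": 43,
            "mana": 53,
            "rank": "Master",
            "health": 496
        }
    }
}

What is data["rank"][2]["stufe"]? 70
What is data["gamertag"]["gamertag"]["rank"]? "Master"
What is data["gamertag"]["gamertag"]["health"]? 496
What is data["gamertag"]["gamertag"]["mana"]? 53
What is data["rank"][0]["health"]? 229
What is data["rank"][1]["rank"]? "Diamond"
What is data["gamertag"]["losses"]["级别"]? 93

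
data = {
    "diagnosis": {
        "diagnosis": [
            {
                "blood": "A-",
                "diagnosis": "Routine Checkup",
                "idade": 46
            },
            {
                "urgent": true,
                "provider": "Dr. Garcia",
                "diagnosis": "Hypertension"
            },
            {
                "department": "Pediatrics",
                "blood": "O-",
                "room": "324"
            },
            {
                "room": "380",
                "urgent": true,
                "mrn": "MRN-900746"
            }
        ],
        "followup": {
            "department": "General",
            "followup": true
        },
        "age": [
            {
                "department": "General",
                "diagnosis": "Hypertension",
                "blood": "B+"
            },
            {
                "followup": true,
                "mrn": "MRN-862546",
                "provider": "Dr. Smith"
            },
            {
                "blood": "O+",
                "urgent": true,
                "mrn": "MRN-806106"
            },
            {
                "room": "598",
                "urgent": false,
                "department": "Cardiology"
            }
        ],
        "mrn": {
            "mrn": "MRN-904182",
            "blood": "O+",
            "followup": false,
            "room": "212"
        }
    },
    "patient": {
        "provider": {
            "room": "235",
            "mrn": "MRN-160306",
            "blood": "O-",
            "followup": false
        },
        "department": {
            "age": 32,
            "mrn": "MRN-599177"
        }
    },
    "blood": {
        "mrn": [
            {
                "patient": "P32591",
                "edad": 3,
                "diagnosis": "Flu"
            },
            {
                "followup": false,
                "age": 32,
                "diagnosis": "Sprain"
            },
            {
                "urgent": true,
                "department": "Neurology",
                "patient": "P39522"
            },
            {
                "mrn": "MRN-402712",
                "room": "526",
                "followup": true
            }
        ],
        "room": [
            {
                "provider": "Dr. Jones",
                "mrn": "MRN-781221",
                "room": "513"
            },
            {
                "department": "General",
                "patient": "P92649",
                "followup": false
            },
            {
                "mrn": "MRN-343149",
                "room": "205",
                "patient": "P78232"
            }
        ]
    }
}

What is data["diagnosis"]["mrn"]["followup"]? False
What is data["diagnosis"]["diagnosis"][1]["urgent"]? True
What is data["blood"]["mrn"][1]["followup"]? False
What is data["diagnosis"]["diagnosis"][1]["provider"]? "Dr. Garcia"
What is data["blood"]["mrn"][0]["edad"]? 3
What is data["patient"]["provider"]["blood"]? "O-"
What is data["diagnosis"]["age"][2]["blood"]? "O+"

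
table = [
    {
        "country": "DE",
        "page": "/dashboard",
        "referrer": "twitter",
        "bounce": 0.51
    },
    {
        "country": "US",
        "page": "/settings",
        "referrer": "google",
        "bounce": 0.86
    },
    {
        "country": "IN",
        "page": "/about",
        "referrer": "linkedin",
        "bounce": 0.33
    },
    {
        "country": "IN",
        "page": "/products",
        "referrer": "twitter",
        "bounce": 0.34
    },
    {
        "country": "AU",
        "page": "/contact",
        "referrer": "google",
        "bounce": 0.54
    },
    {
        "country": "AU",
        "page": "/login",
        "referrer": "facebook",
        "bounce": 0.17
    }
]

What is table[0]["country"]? "DE"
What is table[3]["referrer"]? "twitter"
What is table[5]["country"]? "AU"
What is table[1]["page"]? "/settings"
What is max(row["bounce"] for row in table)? 0.86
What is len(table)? 6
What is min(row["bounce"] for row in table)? 0.17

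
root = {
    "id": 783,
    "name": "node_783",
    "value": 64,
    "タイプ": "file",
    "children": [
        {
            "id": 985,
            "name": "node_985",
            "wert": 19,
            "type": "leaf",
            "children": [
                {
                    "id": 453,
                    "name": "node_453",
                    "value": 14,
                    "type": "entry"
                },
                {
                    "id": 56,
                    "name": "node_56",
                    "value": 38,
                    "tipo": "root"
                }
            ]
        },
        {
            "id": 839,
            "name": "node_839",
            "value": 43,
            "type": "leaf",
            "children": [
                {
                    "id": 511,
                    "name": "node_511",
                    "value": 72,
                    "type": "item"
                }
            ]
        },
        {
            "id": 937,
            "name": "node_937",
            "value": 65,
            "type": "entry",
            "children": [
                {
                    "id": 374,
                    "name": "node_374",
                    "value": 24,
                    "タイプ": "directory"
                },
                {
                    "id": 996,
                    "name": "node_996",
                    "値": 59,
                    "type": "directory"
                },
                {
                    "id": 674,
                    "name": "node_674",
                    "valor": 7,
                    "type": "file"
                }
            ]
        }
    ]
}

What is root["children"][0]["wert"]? 19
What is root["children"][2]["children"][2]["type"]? "file"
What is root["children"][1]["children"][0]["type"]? "item"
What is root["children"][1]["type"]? "leaf"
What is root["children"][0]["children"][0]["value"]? 14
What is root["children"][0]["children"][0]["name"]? "node_453"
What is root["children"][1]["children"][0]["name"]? "node_511"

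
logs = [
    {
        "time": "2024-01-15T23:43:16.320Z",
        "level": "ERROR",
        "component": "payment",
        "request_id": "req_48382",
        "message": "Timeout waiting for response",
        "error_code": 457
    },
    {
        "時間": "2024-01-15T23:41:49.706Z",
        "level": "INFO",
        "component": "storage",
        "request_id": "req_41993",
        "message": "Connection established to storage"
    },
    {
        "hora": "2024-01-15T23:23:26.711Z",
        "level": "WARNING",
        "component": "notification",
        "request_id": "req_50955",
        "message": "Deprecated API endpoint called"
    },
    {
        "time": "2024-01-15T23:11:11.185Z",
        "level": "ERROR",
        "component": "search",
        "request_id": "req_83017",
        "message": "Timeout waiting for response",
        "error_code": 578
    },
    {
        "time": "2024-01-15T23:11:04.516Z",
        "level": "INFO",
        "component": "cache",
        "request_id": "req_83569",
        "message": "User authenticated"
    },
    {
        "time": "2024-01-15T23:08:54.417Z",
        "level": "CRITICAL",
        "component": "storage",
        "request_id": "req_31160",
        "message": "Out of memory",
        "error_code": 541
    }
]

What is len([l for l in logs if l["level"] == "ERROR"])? 2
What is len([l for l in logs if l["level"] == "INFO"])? 2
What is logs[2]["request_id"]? "req_50955"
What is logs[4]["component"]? "cache"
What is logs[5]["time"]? "2024-01-15T23:08:54.417Z"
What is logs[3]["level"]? "ERROR"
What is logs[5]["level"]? "CRITICAL"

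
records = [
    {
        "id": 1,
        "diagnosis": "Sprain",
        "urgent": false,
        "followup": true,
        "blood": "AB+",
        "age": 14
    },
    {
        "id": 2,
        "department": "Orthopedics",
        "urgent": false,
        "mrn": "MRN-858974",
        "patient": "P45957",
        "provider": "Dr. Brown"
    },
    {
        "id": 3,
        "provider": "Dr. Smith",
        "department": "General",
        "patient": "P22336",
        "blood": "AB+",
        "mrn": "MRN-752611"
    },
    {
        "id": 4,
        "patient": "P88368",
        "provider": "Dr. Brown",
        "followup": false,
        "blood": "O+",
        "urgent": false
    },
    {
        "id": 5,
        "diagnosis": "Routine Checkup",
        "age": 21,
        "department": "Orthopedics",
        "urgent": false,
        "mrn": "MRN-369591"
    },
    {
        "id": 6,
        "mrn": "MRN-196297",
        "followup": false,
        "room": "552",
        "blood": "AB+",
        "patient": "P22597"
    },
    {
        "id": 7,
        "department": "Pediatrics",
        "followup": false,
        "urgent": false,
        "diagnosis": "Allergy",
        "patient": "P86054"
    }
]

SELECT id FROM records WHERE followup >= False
[1, 4, 6, 7]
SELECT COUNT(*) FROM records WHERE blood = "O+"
1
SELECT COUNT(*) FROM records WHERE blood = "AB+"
3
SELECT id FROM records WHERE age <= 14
[1]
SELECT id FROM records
[1, 2, 3, 4, 5, 6, 7]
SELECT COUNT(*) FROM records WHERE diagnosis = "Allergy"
1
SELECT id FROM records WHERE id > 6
[7]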